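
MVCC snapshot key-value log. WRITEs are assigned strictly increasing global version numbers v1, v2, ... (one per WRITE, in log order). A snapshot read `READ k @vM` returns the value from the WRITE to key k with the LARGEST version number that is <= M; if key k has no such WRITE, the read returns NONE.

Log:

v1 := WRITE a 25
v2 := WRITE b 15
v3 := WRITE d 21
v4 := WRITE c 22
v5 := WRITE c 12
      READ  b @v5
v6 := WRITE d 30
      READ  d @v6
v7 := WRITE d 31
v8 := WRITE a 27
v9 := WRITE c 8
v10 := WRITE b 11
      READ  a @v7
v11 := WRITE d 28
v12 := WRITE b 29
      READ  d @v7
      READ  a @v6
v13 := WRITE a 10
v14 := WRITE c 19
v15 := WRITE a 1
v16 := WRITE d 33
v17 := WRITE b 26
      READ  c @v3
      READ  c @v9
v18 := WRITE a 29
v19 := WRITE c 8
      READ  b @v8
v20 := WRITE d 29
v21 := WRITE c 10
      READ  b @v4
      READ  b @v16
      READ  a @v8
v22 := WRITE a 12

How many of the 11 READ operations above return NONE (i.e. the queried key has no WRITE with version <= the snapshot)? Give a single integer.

v1: WRITE a=25  (a history now [(1, 25)])
v2: WRITE b=15  (b history now [(2, 15)])
v3: WRITE d=21  (d history now [(3, 21)])
v4: WRITE c=22  (c history now [(4, 22)])
v5: WRITE c=12  (c history now [(4, 22), (5, 12)])
READ b @v5: history=[(2, 15)] -> pick v2 -> 15
v6: WRITE d=30  (d history now [(3, 21), (6, 30)])
READ d @v6: history=[(3, 21), (6, 30)] -> pick v6 -> 30
v7: WRITE d=31  (d history now [(3, 21), (6, 30), (7, 31)])
v8: WRITE a=27  (a history now [(1, 25), (8, 27)])
v9: WRITE c=8  (c history now [(4, 22), (5, 12), (9, 8)])
v10: WRITE b=11  (b history now [(2, 15), (10, 11)])
READ a @v7: history=[(1, 25), (8, 27)] -> pick v1 -> 25
v11: WRITE d=28  (d history now [(3, 21), (6, 30), (7, 31), (11, 28)])
v12: WRITE b=29  (b history now [(2, 15), (10, 11), (12, 29)])
READ d @v7: history=[(3, 21), (6, 30), (7, 31), (11, 28)] -> pick v7 -> 31
READ a @v6: history=[(1, 25), (8, 27)] -> pick v1 -> 25
v13: WRITE a=10  (a history now [(1, 25), (8, 27), (13, 10)])
v14: WRITE c=19  (c history now [(4, 22), (5, 12), (9, 8), (14, 19)])
v15: WRITE a=1  (a history now [(1, 25), (8, 27), (13, 10), (15, 1)])
v16: WRITE d=33  (d history now [(3, 21), (6, 30), (7, 31), (11, 28), (16, 33)])
v17: WRITE b=26  (b history now [(2, 15), (10, 11), (12, 29), (17, 26)])
READ c @v3: history=[(4, 22), (5, 12), (9, 8), (14, 19)] -> no version <= 3 -> NONE
READ c @v9: history=[(4, 22), (5, 12), (9, 8), (14, 19)] -> pick v9 -> 8
v18: WRITE a=29  (a history now [(1, 25), (8, 27), (13, 10), (15, 1), (18, 29)])
v19: WRITE c=8  (c history now [(4, 22), (5, 12), (9, 8), (14, 19), (19, 8)])
READ b @v8: history=[(2, 15), (10, 11), (12, 29), (17, 26)] -> pick v2 -> 15
v20: WRITE d=29  (d history now [(3, 21), (6, 30), (7, 31), (11, 28), (16, 33), (20, 29)])
v21: WRITE c=10  (c history now [(4, 22), (5, 12), (9, 8), (14, 19), (19, 8), (21, 10)])
READ b @v4: history=[(2, 15), (10, 11), (12, 29), (17, 26)] -> pick v2 -> 15
READ b @v16: history=[(2, 15), (10, 11), (12, 29), (17, 26)] -> pick v12 -> 29
READ a @v8: history=[(1, 25), (8, 27), (13, 10), (15, 1), (18, 29)] -> pick v8 -> 27
v22: WRITE a=12  (a history now [(1, 25), (8, 27), (13, 10), (15, 1), (18, 29), (22, 12)])
Read results in order: ['15', '30', '25', '31', '25', 'NONE', '8', '15', '15', '29', '27']
NONE count = 1

Answer: 1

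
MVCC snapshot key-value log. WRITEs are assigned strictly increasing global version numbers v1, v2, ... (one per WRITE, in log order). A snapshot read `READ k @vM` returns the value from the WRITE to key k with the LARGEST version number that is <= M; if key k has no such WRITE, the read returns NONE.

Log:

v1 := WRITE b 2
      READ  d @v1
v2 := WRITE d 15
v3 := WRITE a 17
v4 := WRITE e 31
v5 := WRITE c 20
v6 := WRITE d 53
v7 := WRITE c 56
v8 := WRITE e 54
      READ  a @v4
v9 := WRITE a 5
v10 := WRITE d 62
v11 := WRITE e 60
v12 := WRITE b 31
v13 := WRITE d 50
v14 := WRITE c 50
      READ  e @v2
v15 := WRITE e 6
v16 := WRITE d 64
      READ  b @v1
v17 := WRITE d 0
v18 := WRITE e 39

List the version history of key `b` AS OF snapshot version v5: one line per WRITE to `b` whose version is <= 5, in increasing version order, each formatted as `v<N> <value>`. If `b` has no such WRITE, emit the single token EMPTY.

Answer: v1 2

Derivation:
Scan writes for key=b with version <= 5:
  v1 WRITE b 2 -> keep
  v2 WRITE d 15 -> skip
  v3 WRITE a 17 -> skip
  v4 WRITE e 31 -> skip
  v5 WRITE c 20 -> skip
  v6 WRITE d 53 -> skip
  v7 WRITE c 56 -> skip
  v8 WRITE e 54 -> skip
  v9 WRITE a 5 -> skip
  v10 WRITE d 62 -> skip
  v11 WRITE e 60 -> skip
  v12 WRITE b 31 -> drop (> snap)
  v13 WRITE d 50 -> skip
  v14 WRITE c 50 -> skip
  v15 WRITE e 6 -> skip
  v16 WRITE d 64 -> skip
  v17 WRITE d 0 -> skip
  v18 WRITE e 39 -> skip
Collected: [(1, 2)]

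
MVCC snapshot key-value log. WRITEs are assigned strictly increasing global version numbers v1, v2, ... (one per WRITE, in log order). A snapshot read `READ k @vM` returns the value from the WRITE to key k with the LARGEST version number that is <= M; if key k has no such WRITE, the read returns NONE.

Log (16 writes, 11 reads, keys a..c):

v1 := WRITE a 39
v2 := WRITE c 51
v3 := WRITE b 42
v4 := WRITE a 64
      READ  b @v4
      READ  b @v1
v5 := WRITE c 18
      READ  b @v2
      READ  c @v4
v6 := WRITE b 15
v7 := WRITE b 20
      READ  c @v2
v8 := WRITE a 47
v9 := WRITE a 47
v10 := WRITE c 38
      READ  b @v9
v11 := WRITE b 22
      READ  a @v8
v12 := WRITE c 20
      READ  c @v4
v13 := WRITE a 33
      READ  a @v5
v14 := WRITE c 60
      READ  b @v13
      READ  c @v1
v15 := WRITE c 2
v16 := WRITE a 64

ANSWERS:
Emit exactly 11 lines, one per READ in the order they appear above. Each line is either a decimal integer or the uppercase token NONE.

v1: WRITE a=39  (a history now [(1, 39)])
v2: WRITE c=51  (c history now [(2, 51)])
v3: WRITE b=42  (b history now [(3, 42)])
v4: WRITE a=64  (a history now [(1, 39), (4, 64)])
READ b @v4: history=[(3, 42)] -> pick v3 -> 42
READ b @v1: history=[(3, 42)] -> no version <= 1 -> NONE
v5: WRITE c=18  (c history now [(2, 51), (5, 18)])
READ b @v2: history=[(3, 42)] -> no version <= 2 -> NONE
READ c @v4: history=[(2, 51), (5, 18)] -> pick v2 -> 51
v6: WRITE b=15  (b history now [(3, 42), (6, 15)])
v7: WRITE b=20  (b history now [(3, 42), (6, 15), (7, 20)])
READ c @v2: history=[(2, 51), (5, 18)] -> pick v2 -> 51
v8: WRITE a=47  (a history now [(1, 39), (4, 64), (8, 47)])
v9: WRITE a=47  (a history now [(1, 39), (4, 64), (8, 47), (9, 47)])
v10: WRITE c=38  (c history now [(2, 51), (5, 18), (10, 38)])
READ b @v9: history=[(3, 42), (6, 15), (7, 20)] -> pick v7 -> 20
v11: WRITE b=22  (b history now [(3, 42), (6, 15), (7, 20), (11, 22)])
READ a @v8: history=[(1, 39), (4, 64), (8, 47), (9, 47)] -> pick v8 -> 47
v12: WRITE c=20  (c history now [(2, 51), (5, 18), (10, 38), (12, 20)])
READ c @v4: history=[(2, 51), (5, 18), (10, 38), (12, 20)] -> pick v2 -> 51
v13: WRITE a=33  (a history now [(1, 39), (4, 64), (8, 47), (9, 47), (13, 33)])
READ a @v5: history=[(1, 39), (4, 64), (8, 47), (9, 47), (13, 33)] -> pick v4 -> 64
v14: WRITE c=60  (c history now [(2, 51), (5, 18), (10, 38), (12, 20), (14, 60)])
READ b @v13: history=[(3, 42), (6, 15), (7, 20), (11, 22)] -> pick v11 -> 22
READ c @v1: history=[(2, 51), (5, 18), (10, 38), (12, 20), (14, 60)] -> no version <= 1 -> NONE
v15: WRITE c=2  (c history now [(2, 51), (5, 18), (10, 38), (12, 20), (14, 60), (15, 2)])
v16: WRITE a=64  (a history now [(1, 39), (4, 64), (8, 47), (9, 47), (13, 33), (16, 64)])

Answer: 42
NONE
NONE
51
51
20
47
51
64
22
NONE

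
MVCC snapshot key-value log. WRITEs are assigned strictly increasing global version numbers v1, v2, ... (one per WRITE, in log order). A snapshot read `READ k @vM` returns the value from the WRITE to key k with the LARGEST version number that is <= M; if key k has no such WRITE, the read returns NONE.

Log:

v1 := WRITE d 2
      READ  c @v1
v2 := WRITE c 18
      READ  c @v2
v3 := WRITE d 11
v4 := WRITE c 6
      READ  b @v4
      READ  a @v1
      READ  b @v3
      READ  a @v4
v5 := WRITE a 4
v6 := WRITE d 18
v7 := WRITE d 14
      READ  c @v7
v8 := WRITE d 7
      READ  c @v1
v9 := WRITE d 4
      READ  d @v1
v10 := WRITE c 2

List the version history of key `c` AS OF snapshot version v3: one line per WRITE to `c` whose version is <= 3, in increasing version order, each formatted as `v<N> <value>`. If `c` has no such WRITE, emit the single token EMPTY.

Scan writes for key=c with version <= 3:
  v1 WRITE d 2 -> skip
  v2 WRITE c 18 -> keep
  v3 WRITE d 11 -> skip
  v4 WRITE c 6 -> drop (> snap)
  v5 WRITE a 4 -> skip
  v6 WRITE d 18 -> skip
  v7 WRITE d 14 -> skip
  v8 WRITE d 7 -> skip
  v9 WRITE d 4 -> skip
  v10 WRITE c 2 -> drop (> snap)
Collected: [(2, 18)]

Answer: v2 18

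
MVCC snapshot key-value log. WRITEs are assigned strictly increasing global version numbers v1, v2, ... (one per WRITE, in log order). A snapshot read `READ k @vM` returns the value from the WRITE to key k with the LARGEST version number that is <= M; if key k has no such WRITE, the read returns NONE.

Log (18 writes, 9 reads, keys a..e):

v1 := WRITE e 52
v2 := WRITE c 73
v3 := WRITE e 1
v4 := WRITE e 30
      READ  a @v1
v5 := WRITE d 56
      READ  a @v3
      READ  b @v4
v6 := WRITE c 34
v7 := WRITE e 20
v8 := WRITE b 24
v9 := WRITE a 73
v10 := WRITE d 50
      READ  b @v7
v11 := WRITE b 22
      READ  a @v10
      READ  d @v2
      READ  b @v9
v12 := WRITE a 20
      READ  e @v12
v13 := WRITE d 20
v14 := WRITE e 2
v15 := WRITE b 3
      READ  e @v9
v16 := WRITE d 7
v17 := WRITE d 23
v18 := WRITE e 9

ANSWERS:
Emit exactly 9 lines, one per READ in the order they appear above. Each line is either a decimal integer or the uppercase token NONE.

v1: WRITE e=52  (e history now [(1, 52)])
v2: WRITE c=73  (c history now [(2, 73)])
v3: WRITE e=1  (e history now [(1, 52), (3, 1)])
v4: WRITE e=30  (e history now [(1, 52), (3, 1), (4, 30)])
READ a @v1: history=[] -> no version <= 1 -> NONE
v5: WRITE d=56  (d history now [(5, 56)])
READ a @v3: history=[] -> no version <= 3 -> NONE
READ b @v4: history=[] -> no version <= 4 -> NONE
v6: WRITE c=34  (c history now [(2, 73), (6, 34)])
v7: WRITE e=20  (e history now [(1, 52), (3, 1), (4, 30), (7, 20)])
v8: WRITE b=24  (b history now [(8, 24)])
v9: WRITE a=73  (a history now [(9, 73)])
v10: WRITE d=50  (d history now [(5, 56), (10, 50)])
READ b @v7: history=[(8, 24)] -> no version <= 7 -> NONE
v11: WRITE b=22  (b history now [(8, 24), (11, 22)])
READ a @v10: history=[(9, 73)] -> pick v9 -> 73
READ d @v2: history=[(5, 56), (10, 50)] -> no version <= 2 -> NONE
READ b @v9: history=[(8, 24), (11, 22)] -> pick v8 -> 24
v12: WRITE a=20  (a history now [(9, 73), (12, 20)])
READ e @v12: history=[(1, 52), (3, 1), (4, 30), (7, 20)] -> pick v7 -> 20
v13: WRITE d=20  (d history now [(5, 56), (10, 50), (13, 20)])
v14: WRITE e=2  (e history now [(1, 52), (3, 1), (4, 30), (7, 20), (14, 2)])
v15: WRITE b=3  (b history now [(8, 24), (11, 22), (15, 3)])
READ e @v9: history=[(1, 52), (3, 1), (4, 30), (7, 20), (14, 2)] -> pick v7 -> 20
v16: WRITE d=7  (d history now [(5, 56), (10, 50), (13, 20), (16, 7)])
v17: WRITE d=23  (d history now [(5, 56), (10, 50), (13, 20), (16, 7), (17, 23)])
v18: WRITE e=9  (e history now [(1, 52), (3, 1), (4, 30), (7, 20), (14, 2), (18, 9)])

Answer: NONE
NONE
NONE
NONE
73
NONE
24
20
20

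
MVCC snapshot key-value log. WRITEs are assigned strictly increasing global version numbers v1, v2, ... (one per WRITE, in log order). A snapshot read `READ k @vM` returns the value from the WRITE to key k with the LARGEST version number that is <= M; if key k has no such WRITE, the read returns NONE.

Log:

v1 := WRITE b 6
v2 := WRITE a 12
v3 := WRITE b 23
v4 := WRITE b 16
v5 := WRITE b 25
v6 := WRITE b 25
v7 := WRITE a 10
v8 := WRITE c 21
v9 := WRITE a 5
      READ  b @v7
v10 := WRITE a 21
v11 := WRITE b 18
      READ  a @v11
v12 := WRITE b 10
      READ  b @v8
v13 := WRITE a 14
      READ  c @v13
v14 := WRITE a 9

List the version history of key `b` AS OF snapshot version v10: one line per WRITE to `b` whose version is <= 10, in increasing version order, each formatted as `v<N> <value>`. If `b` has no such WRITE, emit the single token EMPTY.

Scan writes for key=b with version <= 10:
  v1 WRITE b 6 -> keep
  v2 WRITE a 12 -> skip
  v3 WRITE b 23 -> keep
  v4 WRITE b 16 -> keep
  v5 WRITE b 25 -> keep
  v6 WRITE b 25 -> keep
  v7 WRITE a 10 -> skip
  v8 WRITE c 21 -> skip
  v9 WRITE a 5 -> skip
  v10 WRITE a 21 -> skip
  v11 WRITE b 18 -> drop (> snap)
  v12 WRITE b 10 -> drop (> snap)
  v13 WRITE a 14 -> skip
  v14 WRITE a 9 -> skip
Collected: [(1, 6), (3, 23), (4, 16), (5, 25), (6, 25)]

Answer: v1 6
v3 23
v4 16
v5 25
v6 25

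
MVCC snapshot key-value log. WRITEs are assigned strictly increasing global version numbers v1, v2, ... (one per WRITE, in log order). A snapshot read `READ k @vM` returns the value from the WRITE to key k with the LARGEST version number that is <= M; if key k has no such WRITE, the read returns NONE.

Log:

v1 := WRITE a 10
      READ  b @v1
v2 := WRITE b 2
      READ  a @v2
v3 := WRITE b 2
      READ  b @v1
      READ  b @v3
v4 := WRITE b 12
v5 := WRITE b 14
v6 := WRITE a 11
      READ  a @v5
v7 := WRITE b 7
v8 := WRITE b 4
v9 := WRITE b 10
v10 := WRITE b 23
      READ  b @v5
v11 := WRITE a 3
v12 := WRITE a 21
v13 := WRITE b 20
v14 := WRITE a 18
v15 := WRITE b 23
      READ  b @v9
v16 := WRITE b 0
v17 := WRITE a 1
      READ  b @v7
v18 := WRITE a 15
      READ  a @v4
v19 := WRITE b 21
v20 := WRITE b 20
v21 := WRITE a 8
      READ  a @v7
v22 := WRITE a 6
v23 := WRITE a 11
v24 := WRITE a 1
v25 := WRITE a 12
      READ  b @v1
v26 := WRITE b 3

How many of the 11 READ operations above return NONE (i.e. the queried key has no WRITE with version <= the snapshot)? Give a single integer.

v1: WRITE a=10  (a history now [(1, 10)])
READ b @v1: history=[] -> no version <= 1 -> NONE
v2: WRITE b=2  (b history now [(2, 2)])
READ a @v2: history=[(1, 10)] -> pick v1 -> 10
v3: WRITE b=2  (b history now [(2, 2), (3, 2)])
READ b @v1: history=[(2, 2), (3, 2)] -> no version <= 1 -> NONE
READ b @v3: history=[(2, 2), (3, 2)] -> pick v3 -> 2
v4: WRITE b=12  (b history now [(2, 2), (3, 2), (4, 12)])
v5: WRITE b=14  (b history now [(2, 2), (3, 2), (4, 12), (5, 14)])
v6: WRITE a=11  (a history now [(1, 10), (6, 11)])
READ a @v5: history=[(1, 10), (6, 11)] -> pick v1 -> 10
v7: WRITE b=7  (b history now [(2, 2), (3, 2), (4, 12), (5, 14), (7, 7)])
v8: WRITE b=4  (b history now [(2, 2), (3, 2), (4, 12), (5, 14), (7, 7), (8, 4)])
v9: WRITE b=10  (b history now [(2, 2), (3, 2), (4, 12), (5, 14), (7, 7), (8, 4), (9, 10)])
v10: WRITE b=23  (b history now [(2, 2), (3, 2), (4, 12), (5, 14), (7, 7), (8, 4), (9, 10), (10, 23)])
READ b @v5: history=[(2, 2), (3, 2), (4, 12), (5, 14), (7, 7), (8, 4), (9, 10), (10, 23)] -> pick v5 -> 14
v11: WRITE a=3  (a history now [(1, 10), (6, 11), (11, 3)])
v12: WRITE a=21  (a history now [(1, 10), (6, 11), (11, 3), (12, 21)])
v13: WRITE b=20  (b history now [(2, 2), (3, 2), (4, 12), (5, 14), (7, 7), (8, 4), (9, 10), (10, 23), (13, 20)])
v14: WRITE a=18  (a history now [(1, 10), (6, 11), (11, 3), (12, 21), (14, 18)])
v15: WRITE b=23  (b history now [(2, 2), (3, 2), (4, 12), (5, 14), (7, 7), (8, 4), (9, 10), (10, 23), (13, 20), (15, 23)])
READ b @v9: history=[(2, 2), (3, 2), (4, 12), (5, 14), (7, 7), (8, 4), (9, 10), (10, 23), (13, 20), (15, 23)] -> pick v9 -> 10
v16: WRITE b=0  (b history now [(2, 2), (3, 2), (4, 12), (5, 14), (7, 7), (8, 4), (9, 10), (10, 23), (13, 20), (15, 23), (16, 0)])
v17: WRITE a=1  (a history now [(1, 10), (6, 11), (11, 3), (12, 21), (14, 18), (17, 1)])
READ b @v7: history=[(2, 2), (3, 2), (4, 12), (5, 14), (7, 7), (8, 4), (9, 10), (10, 23), (13, 20), (15, 23), (16, 0)] -> pick v7 -> 7
v18: WRITE a=15  (a history now [(1, 10), (6, 11), (11, 3), (12, 21), (14, 18), (17, 1), (18, 15)])
READ a @v4: history=[(1, 10), (6, 11), (11, 3), (12, 21), (14, 18), (17, 1), (18, 15)] -> pick v1 -> 10
v19: WRITE b=21  (b history now [(2, 2), (3, 2), (4, 12), (5, 14), (7, 7), (8, 4), (9, 10), (10, 23), (13, 20), (15, 23), (16, 0), (19, 21)])
v20: WRITE b=20  (b history now [(2, 2), (3, 2), (4, 12), (5, 14), (7, 7), (8, 4), (9, 10), (10, 23), (13, 20), (15, 23), (16, 0), (19, 21), (20, 20)])
v21: WRITE a=8  (a history now [(1, 10), (6, 11), (11, 3), (12, 21), (14, 18), (17, 1), (18, 15), (21, 8)])
READ a @v7: history=[(1, 10), (6, 11), (11, 3), (12, 21), (14, 18), (17, 1), (18, 15), (21, 8)] -> pick v6 -> 11
v22: WRITE a=6  (a history now [(1, 10), (6, 11), (11, 3), (12, 21), (14, 18), (17, 1), (18, 15), (21, 8), (22, 6)])
v23: WRITE a=11  (a history now [(1, 10), (6, 11), (11, 3), (12, 21), (14, 18), (17, 1), (18, 15), (21, 8), (22, 6), (23, 11)])
v24: WRITE a=1  (a history now [(1, 10), (6, 11), (11, 3), (12, 21), (14, 18), (17, 1), (18, 15), (21, 8), (22, 6), (23, 11), (24, 1)])
v25: WRITE a=12  (a history now [(1, 10), (6, 11), (11, 3), (12, 21), (14, 18), (17, 1), (18, 15), (21, 8), (22, 6), (23, 11), (24, 1), (25, 12)])
READ b @v1: history=[(2, 2), (3, 2), (4, 12), (5, 14), (7, 7), (8, 4), (9, 10), (10, 23), (13, 20), (15, 23), (16, 0), (19, 21), (20, 20)] -> no version <= 1 -> NONE
v26: WRITE b=3  (b history now [(2, 2), (3, 2), (4, 12), (5, 14), (7, 7), (8, 4), (9, 10), (10, 23), (13, 20), (15, 23), (16, 0), (19, 21), (20, 20), (26, 3)])
Read results in order: ['NONE', '10', 'NONE', '2', '10', '14', '10', '7', '10', '11', 'NONE']
NONE count = 3

Answer: 3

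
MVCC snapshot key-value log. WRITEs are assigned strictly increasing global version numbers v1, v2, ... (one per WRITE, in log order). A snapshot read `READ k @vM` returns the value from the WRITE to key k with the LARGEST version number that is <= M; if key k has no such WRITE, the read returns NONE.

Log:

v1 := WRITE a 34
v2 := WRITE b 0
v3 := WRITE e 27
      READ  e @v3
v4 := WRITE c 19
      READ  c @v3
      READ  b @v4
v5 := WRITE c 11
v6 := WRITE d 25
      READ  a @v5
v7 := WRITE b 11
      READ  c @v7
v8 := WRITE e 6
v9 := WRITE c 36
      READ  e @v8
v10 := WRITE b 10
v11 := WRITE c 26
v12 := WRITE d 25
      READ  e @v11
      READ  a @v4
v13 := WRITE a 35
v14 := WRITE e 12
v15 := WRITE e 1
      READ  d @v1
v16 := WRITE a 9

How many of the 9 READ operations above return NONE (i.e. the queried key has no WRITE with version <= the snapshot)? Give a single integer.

Answer: 2

Derivation:
v1: WRITE a=34  (a history now [(1, 34)])
v2: WRITE b=0  (b history now [(2, 0)])
v3: WRITE e=27  (e history now [(3, 27)])
READ e @v3: history=[(3, 27)] -> pick v3 -> 27
v4: WRITE c=19  (c history now [(4, 19)])
READ c @v3: history=[(4, 19)] -> no version <= 3 -> NONE
READ b @v4: history=[(2, 0)] -> pick v2 -> 0
v5: WRITE c=11  (c history now [(4, 19), (5, 11)])
v6: WRITE d=25  (d history now [(6, 25)])
READ a @v5: history=[(1, 34)] -> pick v1 -> 34
v7: WRITE b=11  (b history now [(2, 0), (7, 11)])
READ c @v7: history=[(4, 19), (5, 11)] -> pick v5 -> 11
v8: WRITE e=6  (e history now [(3, 27), (8, 6)])
v9: WRITE c=36  (c history now [(4, 19), (5, 11), (9, 36)])
READ e @v8: history=[(3, 27), (8, 6)] -> pick v8 -> 6
v10: WRITE b=10  (b history now [(2, 0), (7, 11), (10, 10)])
v11: WRITE c=26  (c history now [(4, 19), (5, 11), (9, 36), (11, 26)])
v12: WRITE d=25  (d history now [(6, 25), (12, 25)])
READ e @v11: history=[(3, 27), (8, 6)] -> pick v8 -> 6
READ a @v4: history=[(1, 34)] -> pick v1 -> 34
v13: WRITE a=35  (a history now [(1, 34), (13, 35)])
v14: WRITE e=12  (e history now [(3, 27), (8, 6), (14, 12)])
v15: WRITE e=1  (e history now [(3, 27), (8, 6), (14, 12), (15, 1)])
READ d @v1: history=[(6, 25), (12, 25)] -> no version <= 1 -> NONE
v16: WRITE a=9  (a history now [(1, 34), (13, 35), (16, 9)])
Read results in order: ['27', 'NONE', '0', '34', '11', '6', '6', '34', 'NONE']
NONE count = 2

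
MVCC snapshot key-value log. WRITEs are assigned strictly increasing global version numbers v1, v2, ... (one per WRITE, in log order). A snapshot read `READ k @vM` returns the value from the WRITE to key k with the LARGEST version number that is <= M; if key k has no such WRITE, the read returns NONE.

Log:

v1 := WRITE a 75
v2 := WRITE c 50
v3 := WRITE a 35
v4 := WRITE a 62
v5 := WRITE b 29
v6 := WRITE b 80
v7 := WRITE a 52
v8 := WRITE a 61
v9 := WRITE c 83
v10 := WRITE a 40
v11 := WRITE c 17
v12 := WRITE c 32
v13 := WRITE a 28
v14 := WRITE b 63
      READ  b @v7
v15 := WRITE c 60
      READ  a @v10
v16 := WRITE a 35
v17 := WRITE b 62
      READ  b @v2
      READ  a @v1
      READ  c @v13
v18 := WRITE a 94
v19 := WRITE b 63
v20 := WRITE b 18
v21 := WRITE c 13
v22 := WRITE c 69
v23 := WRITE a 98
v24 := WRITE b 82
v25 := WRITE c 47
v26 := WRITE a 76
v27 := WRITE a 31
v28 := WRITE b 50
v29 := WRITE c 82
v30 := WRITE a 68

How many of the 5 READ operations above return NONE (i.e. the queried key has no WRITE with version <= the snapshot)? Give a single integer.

Answer: 1

Derivation:
v1: WRITE a=75  (a history now [(1, 75)])
v2: WRITE c=50  (c history now [(2, 50)])
v3: WRITE a=35  (a history now [(1, 75), (3, 35)])
v4: WRITE a=62  (a history now [(1, 75), (3, 35), (4, 62)])
v5: WRITE b=29  (b history now [(5, 29)])
v6: WRITE b=80  (b history now [(5, 29), (6, 80)])
v7: WRITE a=52  (a history now [(1, 75), (3, 35), (4, 62), (7, 52)])
v8: WRITE a=61  (a history now [(1, 75), (3, 35), (4, 62), (7, 52), (8, 61)])
v9: WRITE c=83  (c history now [(2, 50), (9, 83)])
v10: WRITE a=40  (a history now [(1, 75), (3, 35), (4, 62), (7, 52), (8, 61), (10, 40)])
v11: WRITE c=17  (c history now [(2, 50), (9, 83), (11, 17)])
v12: WRITE c=32  (c history now [(2, 50), (9, 83), (11, 17), (12, 32)])
v13: WRITE a=28  (a history now [(1, 75), (3, 35), (4, 62), (7, 52), (8, 61), (10, 40), (13, 28)])
v14: WRITE b=63  (b history now [(5, 29), (6, 80), (14, 63)])
READ b @v7: history=[(5, 29), (6, 80), (14, 63)] -> pick v6 -> 80
v15: WRITE c=60  (c history now [(2, 50), (9, 83), (11, 17), (12, 32), (15, 60)])
READ a @v10: history=[(1, 75), (3, 35), (4, 62), (7, 52), (8, 61), (10, 40), (13, 28)] -> pick v10 -> 40
v16: WRITE a=35  (a history now [(1, 75), (3, 35), (4, 62), (7, 52), (8, 61), (10, 40), (13, 28), (16, 35)])
v17: WRITE b=62  (b history now [(5, 29), (6, 80), (14, 63), (17, 62)])
READ b @v2: history=[(5, 29), (6, 80), (14, 63), (17, 62)] -> no version <= 2 -> NONE
READ a @v1: history=[(1, 75), (3, 35), (4, 62), (7, 52), (8, 61), (10, 40), (13, 28), (16, 35)] -> pick v1 -> 75
READ c @v13: history=[(2, 50), (9, 83), (11, 17), (12, 32), (15, 60)] -> pick v12 -> 32
v18: WRITE a=94  (a history now [(1, 75), (3, 35), (4, 62), (7, 52), (8, 61), (10, 40), (13, 28), (16, 35), (18, 94)])
v19: WRITE b=63  (b history now [(5, 29), (6, 80), (14, 63), (17, 62), (19, 63)])
v20: WRITE b=18  (b history now [(5, 29), (6, 80), (14, 63), (17, 62), (19, 63), (20, 18)])
v21: WRITE c=13  (c history now [(2, 50), (9, 83), (11, 17), (12, 32), (15, 60), (21, 13)])
v22: WRITE c=69  (c history now [(2, 50), (9, 83), (11, 17), (12, 32), (15, 60), (21, 13), (22, 69)])
v23: WRITE a=98  (a history now [(1, 75), (3, 35), (4, 62), (7, 52), (8, 61), (10, 40), (13, 28), (16, 35), (18, 94), (23, 98)])
v24: WRITE b=82  (b history now [(5, 29), (6, 80), (14, 63), (17, 62), (19, 63), (20, 18), (24, 82)])
v25: WRITE c=47  (c history now [(2, 50), (9, 83), (11, 17), (12, 32), (15, 60), (21, 13), (22, 69), (25, 47)])
v26: WRITE a=76  (a history now [(1, 75), (3, 35), (4, 62), (7, 52), (8, 61), (10, 40), (13, 28), (16, 35), (18, 94), (23, 98), (26, 76)])
v27: WRITE a=31  (a history now [(1, 75), (3, 35), (4, 62), (7, 52), (8, 61), (10, 40), (13, 28), (16, 35), (18, 94), (23, 98), (26, 76), (27, 31)])
v28: WRITE b=50  (b history now [(5, 29), (6, 80), (14, 63), (17, 62), (19, 63), (20, 18), (24, 82), (28, 50)])
v29: WRITE c=82  (c history now [(2, 50), (9, 83), (11, 17), (12, 32), (15, 60), (21, 13), (22, 69), (25, 47), (29, 82)])
v30: WRITE a=68  (a history now [(1, 75), (3, 35), (4, 62), (7, 52), (8, 61), (10, 40), (13, 28), (16, 35), (18, 94), (23, 98), (26, 76), (27, 31), (30, 68)])
Read results in order: ['80', '40', 'NONE', '75', '32']
NONE count = 1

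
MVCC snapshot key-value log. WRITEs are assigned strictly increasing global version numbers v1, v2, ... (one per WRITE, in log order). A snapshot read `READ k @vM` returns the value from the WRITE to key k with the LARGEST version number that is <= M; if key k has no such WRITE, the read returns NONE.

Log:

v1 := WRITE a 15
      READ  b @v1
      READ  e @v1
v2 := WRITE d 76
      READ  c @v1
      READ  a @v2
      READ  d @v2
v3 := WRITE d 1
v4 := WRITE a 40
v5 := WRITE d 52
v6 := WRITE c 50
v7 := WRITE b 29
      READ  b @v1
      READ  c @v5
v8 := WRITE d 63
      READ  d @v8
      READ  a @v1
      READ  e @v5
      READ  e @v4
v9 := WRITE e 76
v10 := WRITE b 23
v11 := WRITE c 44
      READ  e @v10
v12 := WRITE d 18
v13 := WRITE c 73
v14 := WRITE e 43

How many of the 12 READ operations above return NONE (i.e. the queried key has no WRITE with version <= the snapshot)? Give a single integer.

Answer: 7

Derivation:
v1: WRITE a=15  (a history now [(1, 15)])
READ b @v1: history=[] -> no version <= 1 -> NONE
READ e @v1: history=[] -> no version <= 1 -> NONE
v2: WRITE d=76  (d history now [(2, 76)])
READ c @v1: history=[] -> no version <= 1 -> NONE
READ a @v2: history=[(1, 15)] -> pick v1 -> 15
READ d @v2: history=[(2, 76)] -> pick v2 -> 76
v3: WRITE d=1  (d history now [(2, 76), (3, 1)])
v4: WRITE a=40  (a history now [(1, 15), (4, 40)])
v5: WRITE d=52  (d history now [(2, 76), (3, 1), (5, 52)])
v6: WRITE c=50  (c history now [(6, 50)])
v7: WRITE b=29  (b history now [(7, 29)])
READ b @v1: history=[(7, 29)] -> no version <= 1 -> NONE
READ c @v5: history=[(6, 50)] -> no version <= 5 -> NONE
v8: WRITE d=63  (d history now [(2, 76), (3, 1), (5, 52), (8, 63)])
READ d @v8: history=[(2, 76), (3, 1), (5, 52), (8, 63)] -> pick v8 -> 63
READ a @v1: history=[(1, 15), (4, 40)] -> pick v1 -> 15
READ e @v5: history=[] -> no version <= 5 -> NONE
READ e @v4: history=[] -> no version <= 4 -> NONE
v9: WRITE e=76  (e history now [(9, 76)])
v10: WRITE b=23  (b history now [(7, 29), (10, 23)])
v11: WRITE c=44  (c history now [(6, 50), (11, 44)])
READ e @v10: history=[(9, 76)] -> pick v9 -> 76
v12: WRITE d=18  (d history now [(2, 76), (3, 1), (5, 52), (8, 63), (12, 18)])
v13: WRITE c=73  (c history now [(6, 50), (11, 44), (13, 73)])
v14: WRITE e=43  (e history now [(9, 76), (14, 43)])
Read results in order: ['NONE', 'NONE', 'NONE', '15', '76', 'NONE', 'NONE', '63', '15', 'NONE', 'NONE', '76']
NONE count = 7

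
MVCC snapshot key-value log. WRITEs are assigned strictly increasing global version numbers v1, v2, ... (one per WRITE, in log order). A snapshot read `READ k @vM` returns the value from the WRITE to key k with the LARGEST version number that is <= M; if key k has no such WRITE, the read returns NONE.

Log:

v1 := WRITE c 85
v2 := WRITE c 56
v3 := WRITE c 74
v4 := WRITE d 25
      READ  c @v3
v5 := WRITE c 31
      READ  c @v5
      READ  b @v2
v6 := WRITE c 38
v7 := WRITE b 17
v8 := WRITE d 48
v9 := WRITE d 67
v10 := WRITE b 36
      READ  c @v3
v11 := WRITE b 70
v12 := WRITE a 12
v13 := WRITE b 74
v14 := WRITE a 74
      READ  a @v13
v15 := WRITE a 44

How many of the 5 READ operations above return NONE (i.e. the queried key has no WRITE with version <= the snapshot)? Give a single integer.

v1: WRITE c=85  (c history now [(1, 85)])
v2: WRITE c=56  (c history now [(1, 85), (2, 56)])
v3: WRITE c=74  (c history now [(1, 85), (2, 56), (3, 74)])
v4: WRITE d=25  (d history now [(4, 25)])
READ c @v3: history=[(1, 85), (2, 56), (3, 74)] -> pick v3 -> 74
v5: WRITE c=31  (c history now [(1, 85), (2, 56), (3, 74), (5, 31)])
READ c @v5: history=[(1, 85), (2, 56), (3, 74), (5, 31)] -> pick v5 -> 31
READ b @v2: history=[] -> no version <= 2 -> NONE
v6: WRITE c=38  (c history now [(1, 85), (2, 56), (3, 74), (5, 31), (6, 38)])
v7: WRITE b=17  (b history now [(7, 17)])
v8: WRITE d=48  (d history now [(4, 25), (8, 48)])
v9: WRITE d=67  (d history now [(4, 25), (8, 48), (9, 67)])
v10: WRITE b=36  (b history now [(7, 17), (10, 36)])
READ c @v3: history=[(1, 85), (2, 56), (3, 74), (5, 31), (6, 38)] -> pick v3 -> 74
v11: WRITE b=70  (b history now [(7, 17), (10, 36), (11, 70)])
v12: WRITE a=12  (a history now [(12, 12)])
v13: WRITE b=74  (b history now [(7, 17), (10, 36), (11, 70), (13, 74)])
v14: WRITE a=74  (a history now [(12, 12), (14, 74)])
READ a @v13: history=[(12, 12), (14, 74)] -> pick v12 -> 12
v15: WRITE a=44  (a history now [(12, 12), (14, 74), (15, 44)])
Read results in order: ['74', '31', 'NONE', '74', '12']
NONE count = 1

Answer: 1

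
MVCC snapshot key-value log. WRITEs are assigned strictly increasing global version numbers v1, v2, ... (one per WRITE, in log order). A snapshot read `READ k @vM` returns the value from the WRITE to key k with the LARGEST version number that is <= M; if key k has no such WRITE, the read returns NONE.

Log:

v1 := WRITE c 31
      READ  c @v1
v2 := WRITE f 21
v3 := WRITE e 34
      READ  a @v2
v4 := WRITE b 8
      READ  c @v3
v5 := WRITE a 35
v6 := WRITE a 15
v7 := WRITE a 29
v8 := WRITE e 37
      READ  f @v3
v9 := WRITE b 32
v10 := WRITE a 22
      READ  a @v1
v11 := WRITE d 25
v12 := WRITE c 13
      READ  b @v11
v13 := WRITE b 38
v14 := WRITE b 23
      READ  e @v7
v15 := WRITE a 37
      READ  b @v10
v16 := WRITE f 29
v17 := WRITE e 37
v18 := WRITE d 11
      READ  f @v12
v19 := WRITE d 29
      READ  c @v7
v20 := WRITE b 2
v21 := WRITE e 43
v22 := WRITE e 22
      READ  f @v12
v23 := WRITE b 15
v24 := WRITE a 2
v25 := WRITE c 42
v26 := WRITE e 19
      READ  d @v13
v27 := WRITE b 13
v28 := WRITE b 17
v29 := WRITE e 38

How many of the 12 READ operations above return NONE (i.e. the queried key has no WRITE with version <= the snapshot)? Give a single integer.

Answer: 2

Derivation:
v1: WRITE c=31  (c history now [(1, 31)])
READ c @v1: history=[(1, 31)] -> pick v1 -> 31
v2: WRITE f=21  (f history now [(2, 21)])
v3: WRITE e=34  (e history now [(3, 34)])
READ a @v2: history=[] -> no version <= 2 -> NONE
v4: WRITE b=8  (b history now [(4, 8)])
READ c @v3: history=[(1, 31)] -> pick v1 -> 31
v5: WRITE a=35  (a history now [(5, 35)])
v6: WRITE a=15  (a history now [(5, 35), (6, 15)])
v7: WRITE a=29  (a history now [(5, 35), (6, 15), (7, 29)])
v8: WRITE e=37  (e history now [(3, 34), (8, 37)])
READ f @v3: history=[(2, 21)] -> pick v2 -> 21
v9: WRITE b=32  (b history now [(4, 8), (9, 32)])
v10: WRITE a=22  (a history now [(5, 35), (6, 15), (7, 29), (10, 22)])
READ a @v1: history=[(5, 35), (6, 15), (7, 29), (10, 22)] -> no version <= 1 -> NONE
v11: WRITE d=25  (d history now [(11, 25)])
v12: WRITE c=13  (c history now [(1, 31), (12, 13)])
READ b @v11: history=[(4, 8), (9, 32)] -> pick v9 -> 32
v13: WRITE b=38  (b history now [(4, 8), (9, 32), (13, 38)])
v14: WRITE b=23  (b history now [(4, 8), (9, 32), (13, 38), (14, 23)])
READ e @v7: history=[(3, 34), (8, 37)] -> pick v3 -> 34
v15: WRITE a=37  (a history now [(5, 35), (6, 15), (7, 29), (10, 22), (15, 37)])
READ b @v10: history=[(4, 8), (9, 32), (13, 38), (14, 23)] -> pick v9 -> 32
v16: WRITE f=29  (f history now [(2, 21), (16, 29)])
v17: WRITE e=37  (e history now [(3, 34), (8, 37), (17, 37)])
v18: WRITE d=11  (d history now [(11, 25), (18, 11)])
READ f @v12: history=[(2, 21), (16, 29)] -> pick v2 -> 21
v19: WRITE d=29  (d history now [(11, 25), (18, 11), (19, 29)])
READ c @v7: history=[(1, 31), (12, 13)] -> pick v1 -> 31
v20: WRITE b=2  (b history now [(4, 8), (9, 32), (13, 38), (14, 23), (20, 2)])
v21: WRITE e=43  (e history now [(3, 34), (8, 37), (17, 37), (21, 43)])
v22: WRITE e=22  (e history now [(3, 34), (8, 37), (17, 37), (21, 43), (22, 22)])
READ f @v12: history=[(2, 21), (16, 29)] -> pick v2 -> 21
v23: WRITE b=15  (b history now [(4, 8), (9, 32), (13, 38), (14, 23), (20, 2), (23, 15)])
v24: WRITE a=2  (a history now [(5, 35), (6, 15), (7, 29), (10, 22), (15, 37), (24, 2)])
v25: WRITE c=42  (c history now [(1, 31), (12, 13), (25, 42)])
v26: WRITE e=19  (e history now [(3, 34), (8, 37), (17, 37), (21, 43), (22, 22), (26, 19)])
READ d @v13: history=[(11, 25), (18, 11), (19, 29)] -> pick v11 -> 25
v27: WRITE b=13  (b history now [(4, 8), (9, 32), (13, 38), (14, 23), (20, 2), (23, 15), (27, 13)])
v28: WRITE b=17  (b history now [(4, 8), (9, 32), (13, 38), (14, 23), (20, 2), (23, 15), (27, 13), (28, 17)])
v29: WRITE e=38  (e history now [(3, 34), (8, 37), (17, 37), (21, 43), (22, 22), (26, 19), (29, 38)])
Read results in order: ['31', 'NONE', '31', '21', 'NONE', '32', '34', '32', '21', '31', '21', '25']
NONE count = 2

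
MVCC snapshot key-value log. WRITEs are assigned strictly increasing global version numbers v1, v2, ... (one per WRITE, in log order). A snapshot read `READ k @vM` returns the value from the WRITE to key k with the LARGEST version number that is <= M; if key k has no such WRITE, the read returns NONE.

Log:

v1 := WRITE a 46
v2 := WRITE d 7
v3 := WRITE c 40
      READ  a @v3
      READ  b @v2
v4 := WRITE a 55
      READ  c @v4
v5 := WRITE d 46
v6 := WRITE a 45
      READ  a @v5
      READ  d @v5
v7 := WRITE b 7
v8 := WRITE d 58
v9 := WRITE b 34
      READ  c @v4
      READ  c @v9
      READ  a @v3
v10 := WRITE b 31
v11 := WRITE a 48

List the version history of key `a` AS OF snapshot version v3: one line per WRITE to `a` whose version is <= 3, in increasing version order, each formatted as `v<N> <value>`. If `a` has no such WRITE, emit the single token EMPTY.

Scan writes for key=a with version <= 3:
  v1 WRITE a 46 -> keep
  v2 WRITE d 7 -> skip
  v3 WRITE c 40 -> skip
  v4 WRITE a 55 -> drop (> snap)
  v5 WRITE d 46 -> skip
  v6 WRITE a 45 -> drop (> snap)
  v7 WRITE b 7 -> skip
  v8 WRITE d 58 -> skip
  v9 WRITE b 34 -> skip
  v10 WRITE b 31 -> skip
  v11 WRITE a 48 -> drop (> snap)
Collected: [(1, 46)]

Answer: v1 46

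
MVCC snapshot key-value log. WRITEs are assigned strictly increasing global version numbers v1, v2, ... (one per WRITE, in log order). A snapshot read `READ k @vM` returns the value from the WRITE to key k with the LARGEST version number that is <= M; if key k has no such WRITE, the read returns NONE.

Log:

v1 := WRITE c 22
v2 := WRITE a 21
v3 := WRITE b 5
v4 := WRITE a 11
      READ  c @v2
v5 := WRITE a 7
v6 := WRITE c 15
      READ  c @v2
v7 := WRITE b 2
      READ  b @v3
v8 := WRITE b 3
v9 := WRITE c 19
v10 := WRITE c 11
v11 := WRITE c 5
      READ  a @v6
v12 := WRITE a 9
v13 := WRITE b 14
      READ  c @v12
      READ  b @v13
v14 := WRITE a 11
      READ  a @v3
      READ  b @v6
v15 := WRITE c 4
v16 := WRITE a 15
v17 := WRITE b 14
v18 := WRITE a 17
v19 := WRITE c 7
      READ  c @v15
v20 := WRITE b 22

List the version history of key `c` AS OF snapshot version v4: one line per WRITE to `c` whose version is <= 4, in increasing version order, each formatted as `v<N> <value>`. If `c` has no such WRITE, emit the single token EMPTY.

Answer: v1 22

Derivation:
Scan writes for key=c with version <= 4:
  v1 WRITE c 22 -> keep
  v2 WRITE a 21 -> skip
  v3 WRITE b 5 -> skip
  v4 WRITE a 11 -> skip
  v5 WRITE a 7 -> skip
  v6 WRITE c 15 -> drop (> snap)
  v7 WRITE b 2 -> skip
  v8 WRITE b 3 -> skip
  v9 WRITE c 19 -> drop (> snap)
  v10 WRITE c 11 -> drop (> snap)
  v11 WRITE c 5 -> drop (> snap)
  v12 WRITE a 9 -> skip
  v13 WRITE b 14 -> skip
  v14 WRITE a 11 -> skip
  v15 WRITE c 4 -> drop (> snap)
  v16 WRITE a 15 -> skip
  v17 WRITE b 14 -> skip
  v18 WRITE a 17 -> skip
  v19 WRITE c 7 -> drop (> snap)
  v20 WRITE b 22 -> skip
Collected: [(1, 22)]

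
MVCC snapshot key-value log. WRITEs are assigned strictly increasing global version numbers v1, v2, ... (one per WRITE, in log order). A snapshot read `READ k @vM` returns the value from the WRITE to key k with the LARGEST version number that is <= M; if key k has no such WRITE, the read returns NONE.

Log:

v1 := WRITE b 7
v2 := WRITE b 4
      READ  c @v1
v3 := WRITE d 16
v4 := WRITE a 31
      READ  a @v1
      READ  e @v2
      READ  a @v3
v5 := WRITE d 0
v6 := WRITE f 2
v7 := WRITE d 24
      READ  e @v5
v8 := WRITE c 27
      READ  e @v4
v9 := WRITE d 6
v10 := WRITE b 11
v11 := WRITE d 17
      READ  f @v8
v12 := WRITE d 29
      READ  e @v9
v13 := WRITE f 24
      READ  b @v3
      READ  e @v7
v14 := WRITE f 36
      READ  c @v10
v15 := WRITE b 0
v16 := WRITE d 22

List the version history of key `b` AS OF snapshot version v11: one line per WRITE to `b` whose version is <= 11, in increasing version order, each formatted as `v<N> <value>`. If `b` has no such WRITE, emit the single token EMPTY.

Answer: v1 7
v2 4
v10 11

Derivation:
Scan writes for key=b with version <= 11:
  v1 WRITE b 7 -> keep
  v2 WRITE b 4 -> keep
  v3 WRITE d 16 -> skip
  v4 WRITE a 31 -> skip
  v5 WRITE d 0 -> skip
  v6 WRITE f 2 -> skip
  v7 WRITE d 24 -> skip
  v8 WRITE c 27 -> skip
  v9 WRITE d 6 -> skip
  v10 WRITE b 11 -> keep
  v11 WRITE d 17 -> skip
  v12 WRITE d 29 -> skip
  v13 WRITE f 24 -> skip
  v14 WRITE f 36 -> skip
  v15 WRITE b 0 -> drop (> snap)
  v16 WRITE d 22 -> skip
Collected: [(1, 7), (2, 4), (10, 11)]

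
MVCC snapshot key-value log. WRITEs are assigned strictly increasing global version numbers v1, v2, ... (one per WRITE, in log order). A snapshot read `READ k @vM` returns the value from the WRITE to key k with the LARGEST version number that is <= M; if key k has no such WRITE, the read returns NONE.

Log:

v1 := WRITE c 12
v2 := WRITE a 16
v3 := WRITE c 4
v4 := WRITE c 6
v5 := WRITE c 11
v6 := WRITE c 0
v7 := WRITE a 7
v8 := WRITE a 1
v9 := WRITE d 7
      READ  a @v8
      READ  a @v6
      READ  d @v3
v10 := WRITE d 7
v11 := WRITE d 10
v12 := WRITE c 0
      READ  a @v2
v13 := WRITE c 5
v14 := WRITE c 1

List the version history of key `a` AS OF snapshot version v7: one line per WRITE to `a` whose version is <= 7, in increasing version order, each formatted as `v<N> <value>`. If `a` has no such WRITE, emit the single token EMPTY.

Scan writes for key=a with version <= 7:
  v1 WRITE c 12 -> skip
  v2 WRITE a 16 -> keep
  v3 WRITE c 4 -> skip
  v4 WRITE c 6 -> skip
  v5 WRITE c 11 -> skip
  v6 WRITE c 0 -> skip
  v7 WRITE a 7 -> keep
  v8 WRITE a 1 -> drop (> snap)
  v9 WRITE d 7 -> skip
  v10 WRITE d 7 -> skip
  v11 WRITE d 10 -> skip
  v12 WRITE c 0 -> skip
  v13 WRITE c 5 -> skip
  v14 WRITE c 1 -> skip
Collected: [(2, 16), (7, 7)]

Answer: v2 16
v7 7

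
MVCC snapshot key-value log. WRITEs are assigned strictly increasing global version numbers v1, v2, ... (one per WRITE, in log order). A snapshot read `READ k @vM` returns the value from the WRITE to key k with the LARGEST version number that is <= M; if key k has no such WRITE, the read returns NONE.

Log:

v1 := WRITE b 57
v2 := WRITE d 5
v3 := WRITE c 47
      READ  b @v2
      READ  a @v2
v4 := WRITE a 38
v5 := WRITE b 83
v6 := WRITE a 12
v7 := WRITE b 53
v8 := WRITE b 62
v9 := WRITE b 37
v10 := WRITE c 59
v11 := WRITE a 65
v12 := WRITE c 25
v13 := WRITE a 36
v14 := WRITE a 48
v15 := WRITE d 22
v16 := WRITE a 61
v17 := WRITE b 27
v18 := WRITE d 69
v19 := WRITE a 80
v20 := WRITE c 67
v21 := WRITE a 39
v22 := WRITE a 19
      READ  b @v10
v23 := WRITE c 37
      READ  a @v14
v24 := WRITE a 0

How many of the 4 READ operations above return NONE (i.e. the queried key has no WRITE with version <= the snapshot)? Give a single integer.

v1: WRITE b=57  (b history now [(1, 57)])
v2: WRITE d=5  (d history now [(2, 5)])
v3: WRITE c=47  (c history now [(3, 47)])
READ b @v2: history=[(1, 57)] -> pick v1 -> 57
READ a @v2: history=[] -> no version <= 2 -> NONE
v4: WRITE a=38  (a history now [(4, 38)])
v5: WRITE b=83  (b history now [(1, 57), (5, 83)])
v6: WRITE a=12  (a history now [(4, 38), (6, 12)])
v7: WRITE b=53  (b history now [(1, 57), (5, 83), (7, 53)])
v8: WRITE b=62  (b history now [(1, 57), (5, 83), (7, 53), (8, 62)])
v9: WRITE b=37  (b history now [(1, 57), (5, 83), (7, 53), (8, 62), (9, 37)])
v10: WRITE c=59  (c history now [(3, 47), (10, 59)])
v11: WRITE a=65  (a history now [(4, 38), (6, 12), (11, 65)])
v12: WRITE c=25  (c history now [(3, 47), (10, 59), (12, 25)])
v13: WRITE a=36  (a history now [(4, 38), (6, 12), (11, 65), (13, 36)])
v14: WRITE a=48  (a history now [(4, 38), (6, 12), (11, 65), (13, 36), (14, 48)])
v15: WRITE d=22  (d history now [(2, 5), (15, 22)])
v16: WRITE a=61  (a history now [(4, 38), (6, 12), (11, 65), (13, 36), (14, 48), (16, 61)])
v17: WRITE b=27  (b history now [(1, 57), (5, 83), (7, 53), (8, 62), (9, 37), (17, 27)])
v18: WRITE d=69  (d history now [(2, 5), (15, 22), (18, 69)])
v19: WRITE a=80  (a history now [(4, 38), (6, 12), (11, 65), (13, 36), (14, 48), (16, 61), (19, 80)])
v20: WRITE c=67  (c history now [(3, 47), (10, 59), (12, 25), (20, 67)])
v21: WRITE a=39  (a history now [(4, 38), (6, 12), (11, 65), (13, 36), (14, 48), (16, 61), (19, 80), (21, 39)])
v22: WRITE a=19  (a history now [(4, 38), (6, 12), (11, 65), (13, 36), (14, 48), (16, 61), (19, 80), (21, 39), (22, 19)])
READ b @v10: history=[(1, 57), (5, 83), (7, 53), (8, 62), (9, 37), (17, 27)] -> pick v9 -> 37
v23: WRITE c=37  (c history now [(3, 47), (10, 59), (12, 25), (20, 67), (23, 37)])
READ a @v14: history=[(4, 38), (6, 12), (11, 65), (13, 36), (14, 48), (16, 61), (19, 80), (21, 39), (22, 19)] -> pick v14 -> 48
v24: WRITE a=0  (a history now [(4, 38), (6, 12), (11, 65), (13, 36), (14, 48), (16, 61), (19, 80), (21, 39), (22, 19), (24, 0)])
Read results in order: ['57', 'NONE', '37', '48']
NONE count = 1

Answer: 1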